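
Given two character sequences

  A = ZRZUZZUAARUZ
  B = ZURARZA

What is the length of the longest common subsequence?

Let dp[i][j] be the LCS length of the first i characters of A and the first j characters of B. dp[i][j] = dp[i-1][j-1]+1 when the i-th and j-th characters match, else max(dp[i-1][j], dp[i][j-1]).
    ·  Z  U  R  A  R  Z  A
 ·  0  0  0  0  0  0  0  0
 Z  0  1  1  1  1  1  1  1
 R  0  1  1  2  2  2  2  2
 Z  0  1  1  2  2  2  3  3
 U  0  1  2  2  2  2  3  3
 Z  0  1  2  2  2  2  3  3
 Z  0  1  2  2  2  2  3  3
 U  0  1  2  2  2  2  3  3
 A  0  1  2  2  3  3  3  4
 A  0  1  2  2  3  3  3  4
 R  0  1  2  3  3  4  4  4
 U  0  1  2  3  3  4  4  4
 Z  0  1  2  3  3  4  5  5
dp[12][7] = 5. One LCS (by backtracking along matches): ZRARZ.

5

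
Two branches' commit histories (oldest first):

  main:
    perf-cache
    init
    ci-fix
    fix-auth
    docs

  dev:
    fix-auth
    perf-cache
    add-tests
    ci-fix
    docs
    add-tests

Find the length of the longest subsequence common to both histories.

Pick perf-cache (main #1, dev #2), ci-fix (main #3, dev #4), docs (main #5, dev #5); all 3 commits appear in both, in order. The LCS DP gives dp[5][6] = 3, so this is optimal.

3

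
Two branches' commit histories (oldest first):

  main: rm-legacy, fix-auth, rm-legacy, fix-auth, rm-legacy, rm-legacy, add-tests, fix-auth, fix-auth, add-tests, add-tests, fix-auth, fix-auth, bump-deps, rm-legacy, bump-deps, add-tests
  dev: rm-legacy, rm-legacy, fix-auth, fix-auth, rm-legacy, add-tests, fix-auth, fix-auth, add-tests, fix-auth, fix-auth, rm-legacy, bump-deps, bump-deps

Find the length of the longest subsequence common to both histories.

Taking rm-legacy [1,2] → fix-auth [2,3] → fix-auth [4,4] → rm-legacy [6,5] → add-tests [7,6] → fix-auth [8,7] → fix-auth [9,8] → add-tests [11,9] → fix-auth [12,10] → fix-auth [13,11] → bump-deps [14,13] → bump-deps [16,14] gives a common subsequence of length 12. Since dp[17][14] = 12, nothing longer is possible.

12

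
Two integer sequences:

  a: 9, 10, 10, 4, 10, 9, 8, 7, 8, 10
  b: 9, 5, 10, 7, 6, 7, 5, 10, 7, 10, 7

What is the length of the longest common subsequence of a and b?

5

Let dp[i][j] be the LCS length of the first i values of a and the first j values of b. dp[i][j] = dp[i-1][j-1]+1 when the i-th and j-th values match, else max(dp[i-1][j], dp[i][j-1]).
    ·  9  5 10  7  6  7  5 10  7 10  7
 ·  0  0  0  0  0  0  0  0  0  0  0  0
 9  0  1  1  1  1  1  1  1  1  1  1  1
10  0  1  1  2  2  2  2  2  2  2  2  2
10  0  1  1  2  2  2  2  2  3  3  3  3
 4  0  1  1  2  2  2  2  2  3  3  3  3
10  0  1  1  2  2  2  2  2  3  3  4  4
 9  0  1  1  2  2  2  2  2  3  3  4  4
 8  0  1  1  2  2  2  2  2  3  3  4  4
 7  0  1  1  2  3  3  3  3  3  4  4  5
 8  0  1  1  2  3  3  3  3  3  4  4  5
10  0  1  1  2  3  3  3  3  4  4  5  5
dp[10][11] = 5. One LCS (by backtracking along matches): 9, 10, 10, 10, 7.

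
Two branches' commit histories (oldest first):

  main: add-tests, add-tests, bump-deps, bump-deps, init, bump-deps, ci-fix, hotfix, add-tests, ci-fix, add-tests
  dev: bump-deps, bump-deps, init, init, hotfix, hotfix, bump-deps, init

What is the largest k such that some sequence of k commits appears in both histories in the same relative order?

4

One common subsequence of length 4: bump-deps at main[3]=dev[1], then bump-deps at main[4]=dev[2], then init at main[5]=dev[4], then bump-deps at main[6]=dev[7]. The LCS DP gives dp[11][8] = 4, so this is optimal.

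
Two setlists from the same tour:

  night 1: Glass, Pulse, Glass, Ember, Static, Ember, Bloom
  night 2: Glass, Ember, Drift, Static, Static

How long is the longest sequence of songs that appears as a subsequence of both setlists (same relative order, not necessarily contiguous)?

3

Taking Glass at night 1[3]=night 2[1] → Ember at night 1[4]=night 2[2] → Static at night 1[5]=night 2[5] gives a common subsequence of length 3, and the DP table's final entry dp[7][5] is also 3, so no common subsequence is longer.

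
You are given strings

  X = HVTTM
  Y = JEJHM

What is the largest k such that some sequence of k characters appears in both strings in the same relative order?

2

Taking H (X #1, Y #4), then M (X #5, Y #5) gives a common subsequence of length 2, and the DP table's final entry dp[5][5] is also 2, so no common subsequence is longer.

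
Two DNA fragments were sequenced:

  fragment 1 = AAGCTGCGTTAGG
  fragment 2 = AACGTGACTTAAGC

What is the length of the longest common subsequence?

Match A at fragment 1[1]=fragment 2[1]; then A at fragment 1[2]=fragment 2[2]; then G at fragment 1[3]=fragment 2[4]; then T at fragment 1[5]=fragment 2[5]; then G at fragment 1[6]=fragment 2[6]; then C at fragment 1[7]=fragment 2[8]; then T at fragment 1[9]=fragment 2[9]; then T at fragment 1[10]=fragment 2[10]; then A at fragment 1[11]=fragment 2[12]; then G at fragment 1[12]=fragment 2[13] — 10 bases in the same relative order in both, and the DP table's final entry dp[13][14] is also 10, so no common subsequence is longer.

10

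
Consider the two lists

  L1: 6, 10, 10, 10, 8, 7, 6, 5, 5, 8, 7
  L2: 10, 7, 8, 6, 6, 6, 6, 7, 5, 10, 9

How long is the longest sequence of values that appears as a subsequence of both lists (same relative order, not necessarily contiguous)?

4

Let dp[i][j] be the LCS length of the first i values of L1 and the first j values of L2. dp[i][j] = dp[i-1][j-1]+1 when the i-th and j-th values match, else max(dp[i-1][j], dp[i][j-1]).
    · 10  7  8  6  6  6  6  7  5 10  9
 ·  0  0  0  0  0  0  0  0  0  0  0  0
 6  0  0  0  0  1  1  1  1  1  1  1  1
10  0  1  1  1  1  1  1  1  1  1  2  2
10  0  1  1  1  1  1  1  1  1  1  2  2
10  0  1  1  1  1  1  1  1  1  1  2  2
 8  0  1  1  2  2  2  2  2  2  2  2  2
 7  0  1  2  2  2  2  2  2  3  3  3  3
 6  0  1  2  2  3  3  3  3  3  3  3  3
 5  0  1  2  2  3  3  3  3  3  4  4  4
 5  0  1  2  2  3  3  3  3  3  4  4  4
 8  0  1  2  3  3  3  3  3  3  4  4  4
 7  0  1  2  3  3  3  3  3  4  4  4  4
dp[11][11] = 4. One LCS (by backtracking along matches): 10, 8, 7, 5.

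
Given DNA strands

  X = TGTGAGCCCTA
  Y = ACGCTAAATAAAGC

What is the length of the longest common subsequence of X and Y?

5

Match T (X #1, Y #5); then T (X #3, Y #9); then A (X #5, Y #12); then G (X #6, Y #13); then C (X #9, Y #14) — 5 bases in the same relative order in both. The LCS DP gives dp[11][14] = 5, so this is optimal.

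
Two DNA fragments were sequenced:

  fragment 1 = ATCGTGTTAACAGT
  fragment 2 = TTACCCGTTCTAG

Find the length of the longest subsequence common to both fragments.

8

One common subsequence of length 8: A at fragment 1[1]=fragment 2[3]; then C at fragment 1[3]=fragment 2[6]; then G at fragment 1[4]=fragment 2[7]; then T at fragment 1[5]=fragment 2[8]; then T at fragment 1[7]=fragment 2[9]; then T at fragment 1[8]=fragment 2[11]; then A at fragment 1[12]=fragment 2[12]; then G at fragment 1[13]=fragment 2[13], and the DP table's final entry dp[14][13] is also 8, so no common subsequence is longer.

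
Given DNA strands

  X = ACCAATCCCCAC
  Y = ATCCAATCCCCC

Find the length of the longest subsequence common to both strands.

11

Let dp[i][j] be the LCS length of the first i bases of X and the first j bases of Y. dp[i][j] = dp[i-1][j-1]+1 when the i-th and j-th bases match, else max(dp[i-1][j], dp[i][j-1]).
    ·  A  T  C  C  A  A  T  C  C  C  C  C
 ·  0  0  0  0  0  0  0  0  0  0  0  0  0
 A  0  1  1  1  1  1  1  1  1  1  1  1  1
 C  0  1  1  2  2  2  2  2  2  2  2  2  2
 C  0  1  1  2  3  3  3  3  3  3  3  3  3
 A  0  1  1  2  3  4  4  4  4  4  4  4  4
 A  0  1  1  2  3  4  5  5  5  5  5  5  5
 T  0  1  2  2  3  4  5  6  6  6  6  6  6
 C  0  1  2  3  3  4  5  6  7  7  7  7  7
 C  0  1  2  3  4  4  5  6  7  8  8  8  8
 C  0  1  2  3  4  4  5  6  7  8  9  9  9
 C  0  1  2  3  4  4  5  6  7  8  9 10 10
 A  0  1  2  3  4  5  5  6  7  8  9 10 10
 C  0  1  2  3  4  5  5  6  7  8  9 10 11
dp[12][12] = 11. One LCS (by backtracking along matches): ACCAATCCCCC.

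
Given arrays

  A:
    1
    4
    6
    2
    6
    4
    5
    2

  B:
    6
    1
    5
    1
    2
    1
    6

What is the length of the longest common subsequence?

Taking 1 [1,4] → 2 [4,5] → 6 [5,7] gives a common subsequence of length 3. The LCS DP gives dp[8][7] = 3, so this is optimal.

3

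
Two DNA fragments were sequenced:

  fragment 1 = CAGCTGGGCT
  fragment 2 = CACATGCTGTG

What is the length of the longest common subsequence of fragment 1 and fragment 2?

7

Taking C (fragment 1 #1, fragment 2 #3); then A (fragment 1 #2, fragment 2 #4); then G (fragment 1 #3, fragment 2 #6); then C (fragment 1 #4, fragment 2 #7); then T (fragment 1 #5, fragment 2 #8); then G (fragment 1 #6, fragment 2 #9); then G (fragment 1 #8, fragment 2 #11) gives a common subsequence of length 7. dp[10][11] = 7 confirms this is the maximum.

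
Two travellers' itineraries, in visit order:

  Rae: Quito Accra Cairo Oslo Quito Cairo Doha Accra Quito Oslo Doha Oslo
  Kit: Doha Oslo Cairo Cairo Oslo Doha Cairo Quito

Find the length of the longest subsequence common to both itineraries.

4

Taking Cairo [3,4] → Oslo [4,5] → Cairo [6,7] → Quito [9,8] gives a common subsequence of length 4. Since dp[12][8] = 4, nothing longer is possible.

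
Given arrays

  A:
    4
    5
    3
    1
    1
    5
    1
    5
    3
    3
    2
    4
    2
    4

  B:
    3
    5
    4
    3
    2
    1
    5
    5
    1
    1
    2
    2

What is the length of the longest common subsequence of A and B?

Taking 4 [1,3], 3 [3,4], 1 [4,6], 1 [5,9], 1 [7,10], 2 [11,11], 2 [13,12] gives a common subsequence of length 7. The LCS DP gives dp[14][12] = 7, so this is optimal.

7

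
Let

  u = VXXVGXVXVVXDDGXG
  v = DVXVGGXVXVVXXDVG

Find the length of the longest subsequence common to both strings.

12

Match V [1,2]; then X [3,3]; then V [4,4]; then G [5,6]; then X [6,7]; then V [7,8]; then X [8,9]; then V [9,10]; then V [10,11]; then X [11,13]; then D [12,14]; then G [16,16] — 12 characters in the same relative order in both. The LCS DP gives dp[16][16] = 12, so this is optimal.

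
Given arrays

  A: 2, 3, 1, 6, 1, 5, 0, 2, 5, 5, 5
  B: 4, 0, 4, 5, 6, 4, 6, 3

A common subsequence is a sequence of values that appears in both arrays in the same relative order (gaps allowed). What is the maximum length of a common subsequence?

Taking 0 [7,2], then 5 [9,4] gives a common subsequence of length 2. Since dp[11][8] = 2, nothing longer is possible.

2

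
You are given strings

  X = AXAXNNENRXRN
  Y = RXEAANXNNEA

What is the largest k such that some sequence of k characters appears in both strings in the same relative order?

One common subsequence of length 6: A (X #1, Y #4), A (X #3, Y #5), X (X #4, Y #7), N (X #5, Y #8), N (X #6, Y #9), E (X #7, Y #10), and the DP table's final entry dp[12][11] is also 6, so no common subsequence is longer.

6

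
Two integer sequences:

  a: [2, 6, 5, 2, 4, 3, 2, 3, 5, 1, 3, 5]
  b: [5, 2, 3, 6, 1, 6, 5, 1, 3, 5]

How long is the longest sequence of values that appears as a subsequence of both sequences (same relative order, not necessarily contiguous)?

7

Let dp[i][j] be the LCS length of the first i values of a and the first j values of b. dp[i][j] = dp[i-1][j-1]+1 when the i-th and j-th values match, else max(dp[i-1][j], dp[i][j-1]).
    ·  5  2  3  6  1  6  5  1  3  5
 ·  0  0  0  0  0  0  0  0  0  0  0
 2  0  0  1  1  1  1  1  1  1  1  1
 6  0  0  1  1  2  2  2  2  2  2  2
 5  0  1  1  1  2  2  2  3  3  3  3
 2  0  1  2  2  2  2  2  3  3  3  3
 4  0  1  2  2  2  2  2  3  3  3  3
 3  0  1  2  3  3  3  3  3  3  4  4
 2  0  1  2  3  3  3  3  3  3  4  4
 3  0  1  2  3  3  3  3  3  3  4  4
 5  0  1  2  3  3  3  3  4  4  4  5
 1  0  1  2  3  3  4  4  4  5  5  5
 3  0  1  2  3  3  4  4  4  5  6  6
 5  0  1  2  3  3  4  4  5  5  6  7
dp[12][10] = 7. One LCS (by backtracking along matches): 5, 2, 3, 5, 1, 3, 5.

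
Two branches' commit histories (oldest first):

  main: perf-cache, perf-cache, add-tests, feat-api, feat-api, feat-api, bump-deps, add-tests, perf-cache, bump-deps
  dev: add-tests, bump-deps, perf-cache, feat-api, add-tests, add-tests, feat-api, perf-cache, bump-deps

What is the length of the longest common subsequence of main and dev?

Match perf-cache [1,3], then add-tests [3,6], then feat-api [6,7], then perf-cache [9,8], then bump-deps [10,9] — 5 commits in the same relative order in both, and the DP table's final entry dp[10][9] is also 5, so no common subsequence is longer.

5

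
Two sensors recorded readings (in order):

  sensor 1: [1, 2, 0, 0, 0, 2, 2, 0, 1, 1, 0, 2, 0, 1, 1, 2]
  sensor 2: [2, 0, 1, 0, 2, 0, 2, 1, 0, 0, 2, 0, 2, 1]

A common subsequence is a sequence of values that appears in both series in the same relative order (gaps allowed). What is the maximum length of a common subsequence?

Pick 2 at sensor 1[2]=sensor 2[1]; then 0 at sensor 1[3]=sensor 2[2]; then 0 at sensor 1[4]=sensor 2[4]; then 0 at sensor 1[5]=sensor 2[6]; then 2 at sensor 1[6]=sensor 2[7]; then 0 at sensor 1[8]=sensor 2[9]; then 0 at sensor 1[11]=sensor 2[10]; then 2 at sensor 1[12]=sensor 2[11]; then 0 at sensor 1[13]=sensor 2[12]; then 1 at sensor 1[15]=sensor 2[14]; all 10 values appear in both, in order. dp[16][14] = 10 confirms this is the maximum.

10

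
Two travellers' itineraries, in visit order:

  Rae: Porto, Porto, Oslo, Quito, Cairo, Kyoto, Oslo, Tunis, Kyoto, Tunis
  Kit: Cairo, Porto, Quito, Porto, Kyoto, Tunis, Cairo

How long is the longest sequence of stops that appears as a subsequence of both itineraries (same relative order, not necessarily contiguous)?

4

Pick Porto (Rae #1, Kit #2), then Porto (Rae #2, Kit #4), then Kyoto (Rae #6, Kit #5), then Tunis (Rae #8, Kit #6); all 4 stops appear in both, in order. Since dp[10][7] = 4, nothing longer is possible.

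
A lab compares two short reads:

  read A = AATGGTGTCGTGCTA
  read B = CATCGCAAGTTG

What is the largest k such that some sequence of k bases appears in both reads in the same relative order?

Pick A at read A[2]=read B[2], T at read A[3]=read B[3], G at read A[4]=read B[5], G at read A[7]=read B[9], T at read A[8]=read B[10], T at read A[11]=read B[11], G at read A[12]=read B[12]; all 7 bases appear in both, in order. dp[15][12] = 7 confirms this is the maximum.

7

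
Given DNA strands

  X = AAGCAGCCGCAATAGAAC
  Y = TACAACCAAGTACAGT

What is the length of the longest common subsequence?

Pick A [1,2]; then A [2,4]; then A [5,5]; then C [8,6]; then C [10,7]; then A [11,8]; then A [12,9]; then T [13,11]; then A [14,14]; then G [15,15]; all 10 bases appear in both, in order, and the DP table's final entry dp[18][16] is also 10, so no common subsequence is longer.

10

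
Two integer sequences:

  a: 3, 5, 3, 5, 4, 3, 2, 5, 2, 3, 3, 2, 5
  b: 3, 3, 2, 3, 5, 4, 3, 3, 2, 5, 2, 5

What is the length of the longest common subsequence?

9

Taking 3 [1,2], then 3 [3,4], then 5 [4,5], then 4 [5,6], then 3 [6,8], then 2 [7,9], then 5 [8,10], then 2 [12,11], then 5 [13,12] gives a common subsequence of length 9, and the DP table's final entry dp[13][12] is also 9, so no common subsequence is longer.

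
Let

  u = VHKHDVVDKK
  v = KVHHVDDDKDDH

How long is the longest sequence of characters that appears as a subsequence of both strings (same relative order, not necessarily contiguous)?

6

One common subsequence of length 6: V [1,2]; then H [2,3]; then H [4,4]; then D [5,7]; then D [8,8]; then K [9,9]. dp[10][12] = 6 confirms this is the maximum.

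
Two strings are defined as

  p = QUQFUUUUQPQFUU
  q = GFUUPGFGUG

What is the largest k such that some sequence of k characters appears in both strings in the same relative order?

6

Let dp[i][j] be the LCS length of the first i characters of p and the first j characters of q. dp[i][j] = dp[i-1][j-1]+1 when the i-th and j-th characters match, else max(dp[i-1][j], dp[i][j-1]).
    ·  G  F  U  U  P  G  F  G  U  G
 ·  0  0  0  0  0  0  0  0  0  0  0
 Q  0  0  0  0  0  0  0  0  0  0  0
 U  0  0  0  1  1  1  1  1  1  1  1
 Q  0  0  0  1  1  1  1  1  1  1  1
 F  0  0  1  1  1  1  1  2  2  2  2
 U  0  0  1  2  2  2  2  2  2  3  3
 U  0  0  1  2  3  3  3  3  3  3  3
 U  0  0  1  2  3  3  3  3  3  4  4
 U  0  0  1  2  3  3  3  3  3  4  4
 Q  0  0  1  2  3  3  3  3  3  4  4
 P  0  0  1  2  3  4  4  4  4  4  4
 Q  0  0  1  2  3  4  4  4  4  4  4
 F  0  0  1  2  3  4  4  5  5  5  5
 U  0  0  1  2  3  4  4  5  5  6  6
 U  0  0  1  2  3  4  4  5  5  6  6
dp[14][10] = 6. One LCS (by backtracking along matches): FUUPFU.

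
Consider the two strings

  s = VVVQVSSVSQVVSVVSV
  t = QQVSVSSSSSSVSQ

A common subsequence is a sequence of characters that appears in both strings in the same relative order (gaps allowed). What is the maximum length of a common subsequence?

One common subsequence of length 8: V at s[1]=t[3], V at s[2]=t[5], S at s[6]=t[8], S at s[7]=t[9], S at s[9]=t[10], S at s[13]=t[11], V at s[15]=t[12], S at s[16]=t[13], and the DP table's final entry dp[17][14] is also 8, so no common subsequence is longer.

8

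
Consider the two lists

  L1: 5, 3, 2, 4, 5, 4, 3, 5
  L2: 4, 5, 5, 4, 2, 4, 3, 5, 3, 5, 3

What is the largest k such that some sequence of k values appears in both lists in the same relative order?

6

Match 5 at L1[1]=L2[3] → 2 at L1[3]=L2[5] → 4 at L1[4]=L2[6] → 5 at L1[5]=L2[8] → 3 at L1[7]=L2[9] → 5 at L1[8]=L2[10] — 6 values in the same relative order in both. The LCS DP gives dp[8][11] = 6, so this is optimal.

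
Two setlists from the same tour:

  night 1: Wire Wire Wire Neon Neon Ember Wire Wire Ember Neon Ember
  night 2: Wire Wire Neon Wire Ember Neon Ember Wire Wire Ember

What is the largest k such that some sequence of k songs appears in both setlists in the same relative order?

Pick Wire at night 1[1]=night 2[1], Wire at night 1[2]=night 2[2], Wire at night 1[3]=night 2[4], Neon at night 1[5]=night 2[6], Ember at night 1[6]=night 2[7], Wire at night 1[7]=night 2[8], Wire at night 1[8]=night 2[9], Ember at night 1[11]=night 2[10]; all 8 songs appear in both, in order. Since dp[11][10] = 8, nothing longer is possible.

8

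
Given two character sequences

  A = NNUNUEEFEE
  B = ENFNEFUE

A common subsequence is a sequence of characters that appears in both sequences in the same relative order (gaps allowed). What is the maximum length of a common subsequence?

Match N at A[1]=B[2], N at A[4]=B[4], E at A[7]=B[5], F at A[8]=B[6], E at A[10]=B[8] — 5 characters in the same relative order in both. Since dp[10][8] = 5, nothing longer is possible.

5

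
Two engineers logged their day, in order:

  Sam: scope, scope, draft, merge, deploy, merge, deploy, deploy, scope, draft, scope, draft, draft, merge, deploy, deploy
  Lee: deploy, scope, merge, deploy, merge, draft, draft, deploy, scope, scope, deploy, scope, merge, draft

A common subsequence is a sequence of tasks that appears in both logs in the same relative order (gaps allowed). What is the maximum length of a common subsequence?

8

One common subsequence of length 8: scope [2,2]; then merge [4,3]; then deploy [5,4]; then merge [6,5]; then deploy [7,8]; then deploy [8,11]; then scope [9,12]; then draft [13,14]. The LCS DP gives dp[16][14] = 8, so this is optimal.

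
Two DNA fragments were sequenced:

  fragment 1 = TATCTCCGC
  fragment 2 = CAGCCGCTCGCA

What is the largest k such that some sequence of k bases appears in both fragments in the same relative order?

Pick A [2,2] → C [4,7] → T [5,8] → C [7,9] → G [8,10] → C [9,11]; all 6 bases appear in both, in order. The LCS DP gives dp[9][12] = 6, so this is optimal.

6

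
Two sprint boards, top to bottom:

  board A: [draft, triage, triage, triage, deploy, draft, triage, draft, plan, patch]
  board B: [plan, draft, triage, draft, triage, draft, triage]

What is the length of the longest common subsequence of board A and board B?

Match draft (board A #1, board B #2), then triage (board A #2, board B #3), then triage (board A #4, board B #5), then draft (board A #6, board B #6), then triage (board A #7, board B #7) — 5 tasks in the same relative order in both. The LCS DP gives dp[10][7] = 5, so this is optimal.

5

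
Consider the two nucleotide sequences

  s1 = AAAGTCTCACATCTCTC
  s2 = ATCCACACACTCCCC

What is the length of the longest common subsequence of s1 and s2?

11

Taking A (s1 #3, s2 #1) → T (s1 #5, s2 #2) → C (s1 #6, s2 #4) → C (s1 #8, s2 #6) → A (s1 #9, s2 #7) → C (s1 #10, s2 #8) → A (s1 #11, s2 #9) → T (s1 #12, s2 #11) → C (s1 #13, s2 #13) → C (s1 #15, s2 #14) → C (s1 #17, s2 #15) gives a common subsequence of length 11. The LCS DP gives dp[17][15] = 11, so this is optimal.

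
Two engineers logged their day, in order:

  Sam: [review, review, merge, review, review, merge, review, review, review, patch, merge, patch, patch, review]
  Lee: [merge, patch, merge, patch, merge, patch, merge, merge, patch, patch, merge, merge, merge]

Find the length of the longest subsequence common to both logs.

6

One common subsequence of length 6: merge at Sam[3]=Lee[3], then merge at Sam[6]=Lee[5], then patch at Sam[10]=Lee[6], then merge at Sam[11]=Lee[8], then patch at Sam[12]=Lee[9], then patch at Sam[13]=Lee[10]. Since dp[14][13] = 6, nothing longer is possible.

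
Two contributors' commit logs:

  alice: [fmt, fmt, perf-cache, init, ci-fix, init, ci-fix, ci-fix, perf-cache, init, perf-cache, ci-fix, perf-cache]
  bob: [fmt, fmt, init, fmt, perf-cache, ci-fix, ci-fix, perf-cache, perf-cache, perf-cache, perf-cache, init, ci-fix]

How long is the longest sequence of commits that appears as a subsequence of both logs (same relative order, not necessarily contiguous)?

8

Taking fmt (alice #1, bob #2), fmt (alice #2, bob #4), perf-cache (alice #3, bob #5), ci-fix (alice #5, bob #6), ci-fix (alice #7, bob #7), perf-cache (alice #9, bob #11), init (alice #10, bob #12), ci-fix (alice #12, bob #13) gives a common subsequence of length 8. The LCS DP gives dp[13][13] = 8, so this is optimal.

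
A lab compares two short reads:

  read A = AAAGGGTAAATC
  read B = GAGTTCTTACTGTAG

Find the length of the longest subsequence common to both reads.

5

Taking A (read A #1, read B #2) → A (read A #2, read B #9) → G (read A #6, read B #12) → T (read A #7, read B #13) → A (read A #8, read B #14) gives a common subsequence of length 5, and the DP table's final entry dp[12][15] is also 5, so no common subsequence is longer.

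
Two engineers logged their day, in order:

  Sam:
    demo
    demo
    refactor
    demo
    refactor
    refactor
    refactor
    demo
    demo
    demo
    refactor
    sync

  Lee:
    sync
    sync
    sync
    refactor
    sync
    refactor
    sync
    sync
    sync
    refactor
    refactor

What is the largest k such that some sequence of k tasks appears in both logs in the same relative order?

Pick refactor at Sam[3]=Lee[4], then refactor at Sam[5]=Lee[6], then refactor at Sam[7]=Lee[10], then refactor at Sam[11]=Lee[11]; all 4 tasks appear in both, in order, and the DP table's final entry dp[12][11] is also 4, so no common subsequence is longer.

4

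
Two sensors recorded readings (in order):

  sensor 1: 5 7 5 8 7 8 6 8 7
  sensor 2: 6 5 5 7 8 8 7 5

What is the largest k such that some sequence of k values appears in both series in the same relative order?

Let dp[i][j] be the LCS length of the first i values of sensor 1 and the first j values of sensor 2. dp[i][j] = dp[i-1][j-1]+1 when the i-th and j-th values match, else max(dp[i-1][j], dp[i][j-1]).
    ·  6  5  5  7  8  8  7  5
 ·  0  0  0  0  0  0  0  0  0
 5  0  0  1  1  1  1  1  1  1
 7  0  0  1  1  2  2  2  2  2
 5  0  0  1  2  2  2  2  2  3
 8  0  0  1  2  2  3  3  3  3
 7  0  0  1  2  3  3  3  4  4
 8  0  0  1  2  3  4  4  4  4
 6  0  1  1  2  3  4  4  4  4
 8  0  1  1  2  3  4  5  5  5
 7  0  1  1  2  3  4  5  6  6
dp[9][8] = 6. One LCS (by backtracking along matches): 5, 5, 7, 8, 8, 7.

6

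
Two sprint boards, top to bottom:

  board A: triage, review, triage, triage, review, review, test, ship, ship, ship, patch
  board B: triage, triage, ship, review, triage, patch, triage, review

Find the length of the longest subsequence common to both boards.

Pick triage (board A #1, board B #2) → review (board A #2, board B #4) → triage (board A #3, board B #5) → triage (board A #4, board B #7) → review (board A #6, board B #8); all 5 tasks appear in both, in order. Since dp[11][8] = 5, nothing longer is possible.

5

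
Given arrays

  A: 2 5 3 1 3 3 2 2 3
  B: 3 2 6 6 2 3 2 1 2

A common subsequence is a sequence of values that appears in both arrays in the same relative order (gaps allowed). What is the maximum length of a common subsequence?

4

Pick 2 [1,5], 3 [3,6], 1 [4,8], 2 [8,9]; all 4 values appear in both, in order. dp[9][9] = 4 confirms this is the maximum.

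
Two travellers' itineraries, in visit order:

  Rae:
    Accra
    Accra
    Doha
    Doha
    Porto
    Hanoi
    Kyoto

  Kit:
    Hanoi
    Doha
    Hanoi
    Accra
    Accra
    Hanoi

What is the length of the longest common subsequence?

3

Taking Accra at Rae[1]=Kit[4] → Accra at Rae[2]=Kit[5] → Hanoi at Rae[6]=Kit[6] gives a common subsequence of length 3. The LCS DP gives dp[7][6] = 3, so this is optimal.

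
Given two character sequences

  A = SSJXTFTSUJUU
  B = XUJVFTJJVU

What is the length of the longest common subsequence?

Match J at A[3]=B[3]; then F at A[6]=B[5]; then T at A[7]=B[6]; then J at A[10]=B[8]; then U at A[12]=B[10] — 5 characters in the same relative order in both, and the DP table's final entry dp[12][10] is also 5, so no common subsequence is longer.

5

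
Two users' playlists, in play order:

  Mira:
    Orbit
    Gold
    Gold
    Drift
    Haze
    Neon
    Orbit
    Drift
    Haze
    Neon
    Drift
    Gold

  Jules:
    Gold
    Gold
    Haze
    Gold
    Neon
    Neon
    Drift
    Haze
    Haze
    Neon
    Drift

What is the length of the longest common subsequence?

Match Gold at Mira[2]=Jules[1]; then Gold at Mira[3]=Jules[2]; then Haze at Mira[5]=Jules[3]; then Neon at Mira[6]=Jules[6]; then Drift at Mira[8]=Jules[7]; then Haze at Mira[9]=Jules[9]; then Neon at Mira[10]=Jules[10]; then Drift at Mira[11]=Jules[11] — 8 songs in the same relative order in both. Since dp[12][11] = 8, nothing longer is possible.

8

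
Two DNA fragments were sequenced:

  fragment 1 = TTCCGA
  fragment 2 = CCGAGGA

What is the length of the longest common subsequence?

4

One common subsequence of length 4: C (fragment 1 #3, fragment 2 #1); then C (fragment 1 #4, fragment 2 #2); then G (fragment 1 #5, fragment 2 #6); then A (fragment 1 #6, fragment 2 #7), and the DP table's final entry dp[6][7] is also 4, so no common subsequence is longer.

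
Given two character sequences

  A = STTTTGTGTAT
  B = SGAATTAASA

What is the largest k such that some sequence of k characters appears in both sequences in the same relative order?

5

Taking S [1,1] → G [6,2] → T [7,5] → T [9,6] → A [10,10] gives a common subsequence of length 5. The LCS DP gives dp[11][10] = 5, so this is optimal.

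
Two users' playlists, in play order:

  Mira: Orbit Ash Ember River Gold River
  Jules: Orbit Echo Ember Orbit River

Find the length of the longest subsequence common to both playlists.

3

Taking Orbit at Mira[1]=Jules[1], then Ember at Mira[3]=Jules[3], then River at Mira[6]=Jules[5] gives a common subsequence of length 3. dp[6][5] = 3 confirms this is the maximum.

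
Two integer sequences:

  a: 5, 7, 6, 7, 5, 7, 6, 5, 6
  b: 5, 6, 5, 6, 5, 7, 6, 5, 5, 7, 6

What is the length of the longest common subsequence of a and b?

Match 5 (a #1, b #3); then 6 (a #3, b #4); then 5 (a #5, b #5); then 7 (a #6, b #6); then 6 (a #7, b #7); then 5 (a #8, b #9); then 6 (a #9, b #11) — 7 values in the same relative order in both. dp[9][11] = 7 confirms this is the maximum.

7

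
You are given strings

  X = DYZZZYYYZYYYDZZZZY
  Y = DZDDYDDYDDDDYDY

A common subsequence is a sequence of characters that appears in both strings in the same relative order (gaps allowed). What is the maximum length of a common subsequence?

Match D [1,1], then Z [3,2], then Y [6,5], then Y [7,8], then Y [12,13], then D [13,14], then Y [18,15] — 7 characters in the same relative order in both. Since dp[18][15] = 7, nothing longer is possible.

7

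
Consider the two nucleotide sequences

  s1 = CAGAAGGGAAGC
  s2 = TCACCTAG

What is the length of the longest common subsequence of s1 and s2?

4

Match C at s1[1]=s2[2], then A at s1[2]=s2[3], then A at s1[10]=s2[7], then G at s1[11]=s2[8] — 4 bases in the same relative order in both, and the DP table's final entry dp[12][8] is also 4, so no common subsequence is longer.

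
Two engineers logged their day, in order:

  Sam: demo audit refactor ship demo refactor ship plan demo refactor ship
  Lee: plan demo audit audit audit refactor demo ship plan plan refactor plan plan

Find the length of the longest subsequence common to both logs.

7

Match demo at Sam[1]=Lee[2] → audit at Sam[2]=Lee[5] → refactor at Sam[3]=Lee[6] → demo at Sam[5]=Lee[7] → ship at Sam[7]=Lee[8] → plan at Sam[8]=Lee[10] → refactor at Sam[10]=Lee[11] — 7 tasks in the same relative order in both, and the DP table's final entry dp[11][13] is also 7, so no common subsequence is longer.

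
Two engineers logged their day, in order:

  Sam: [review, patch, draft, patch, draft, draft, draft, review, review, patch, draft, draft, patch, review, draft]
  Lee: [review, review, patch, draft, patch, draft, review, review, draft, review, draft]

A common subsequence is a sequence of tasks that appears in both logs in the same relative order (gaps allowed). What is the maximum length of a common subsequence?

10

Taking review (Sam #1, Lee #2) → patch (Sam #2, Lee #3) → draft (Sam #3, Lee #4) → patch (Sam #4, Lee #5) → draft (Sam #7, Lee #6) → review (Sam #8, Lee #7) → review (Sam #9, Lee #8) → draft (Sam #12, Lee #9) → review (Sam #14, Lee #10) → draft (Sam #15, Lee #11) gives a common subsequence of length 10, and the DP table's final entry dp[15][11] is also 10, so no common subsequence is longer.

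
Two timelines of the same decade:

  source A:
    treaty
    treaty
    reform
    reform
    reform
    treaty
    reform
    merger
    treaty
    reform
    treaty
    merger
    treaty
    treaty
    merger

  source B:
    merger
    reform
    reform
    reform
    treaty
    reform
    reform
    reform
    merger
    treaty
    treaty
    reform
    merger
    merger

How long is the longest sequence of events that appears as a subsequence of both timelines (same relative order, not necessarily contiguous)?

10

Taking reform at source A[3]=source B[2] → reform at source A[4]=source B[3] → reform at source A[5]=source B[4] → treaty at source A[6]=source B[5] → reform at source A[7]=source B[8] → merger at source A[8]=source B[9] → treaty at source A[9]=source B[11] → reform at source A[10]=source B[12] → merger at source A[12]=source B[13] → merger at source A[15]=source B[14] gives a common subsequence of length 10. Since dp[15][14] = 10, nothing longer is possible.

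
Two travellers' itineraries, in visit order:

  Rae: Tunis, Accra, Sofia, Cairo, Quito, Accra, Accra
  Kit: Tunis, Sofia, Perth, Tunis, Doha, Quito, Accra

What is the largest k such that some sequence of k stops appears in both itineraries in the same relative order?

Pick Tunis (Rae #1, Kit #1), then Sofia (Rae #3, Kit #2), then Quito (Rae #5, Kit #6), then Accra (Rae #7, Kit #7); all 4 stops appear in both, in order, and the DP table's final entry dp[7][7] is also 4, so no common subsequence is longer.

4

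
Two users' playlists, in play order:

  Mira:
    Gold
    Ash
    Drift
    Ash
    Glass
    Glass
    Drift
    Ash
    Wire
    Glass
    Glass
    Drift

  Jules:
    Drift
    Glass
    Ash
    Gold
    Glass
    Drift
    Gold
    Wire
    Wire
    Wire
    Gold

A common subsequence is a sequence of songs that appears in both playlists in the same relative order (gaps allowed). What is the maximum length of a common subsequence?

Pick Drift [3,1], Ash [4,3], Glass [6,5], Drift [7,6], Wire [9,10]; all 5 songs appear in both, in order. The LCS DP gives dp[12][11] = 5, so this is optimal.

5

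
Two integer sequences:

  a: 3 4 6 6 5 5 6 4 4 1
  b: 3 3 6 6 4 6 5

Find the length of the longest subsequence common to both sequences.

4

One common subsequence of length 4: 3 [1,2], 4 [2,5], 6 [4,6], 5 [6,7]. The LCS DP gives dp[10][7] = 4, so this is optimal.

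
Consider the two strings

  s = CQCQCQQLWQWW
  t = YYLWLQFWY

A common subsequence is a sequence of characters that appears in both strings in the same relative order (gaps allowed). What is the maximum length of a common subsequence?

4

Let dp[i][j] be the LCS length of the first i characters of s and the first j characters of t. dp[i][j] = dp[i-1][j-1]+1 when the i-th and j-th characters match, else max(dp[i-1][j], dp[i][j-1]).
    ·  Y  Y  L  W  L  Q  F  W  Y
 ·  0  0  0  0  0  0  0  0  0  0
 C  0  0  0  0  0  0  0  0  0  0
 Q  0  0  0  0  0  0  1  1  1  1
 C  0  0  0  0  0  0  1  1  1  1
 Q  0  0  0  0  0  0  1  1  1  1
 C  0  0  0  0  0  0  1  1  1  1
 Q  0  0  0  0  0  0  1  1  1  1
 Q  0  0  0  0  0  0  1  1  1  1
 L  0  0  0  1  1  1  1  1  1  1
 W  0  0  0  1  2  2  2  2  2  2
 Q  0  0  0  1  2  2  3  3  3  3
 W  0  0  0  1  2  2  3  3  4  4
 W  0  0  0  1  2  2  3  3  4  4
dp[12][9] = 4. One LCS (by backtracking along matches): LWQW.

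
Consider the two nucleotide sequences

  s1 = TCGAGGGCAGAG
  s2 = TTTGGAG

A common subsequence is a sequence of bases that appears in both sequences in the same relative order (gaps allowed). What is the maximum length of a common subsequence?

5

Let dp[i][j] be the LCS length of the first i bases of s1 and the first j bases of s2. dp[i][j] = dp[i-1][j-1]+1 when the i-th and j-th bases match, else max(dp[i-1][j], dp[i][j-1]).
    ·  T  T  T  G  G  A  G
 ·  0  0  0  0  0  0  0  0
 T  0  1  1  1  1  1  1  1
 C  0  1  1  1  1  1  1  1
 G  0  1  1  1  2  2  2  2
 A  0  1  1  1  2  2  3  3
 G  0  1  1  1  2  3  3  4
 G  0  1  1  1  2  3  3  4
 G  0  1  1  1  2  3  3  4
 C  0  1  1  1  2  3  3  4
 A  0  1  1  1  2  3  4  4
 G  0  1  1  1  2  3  4  5
 A  0  1  1  1  2  3  4  5
 G  0  1  1  1  2  3  4  5
dp[12][7] = 5. One LCS (by backtracking along matches): TGGAG.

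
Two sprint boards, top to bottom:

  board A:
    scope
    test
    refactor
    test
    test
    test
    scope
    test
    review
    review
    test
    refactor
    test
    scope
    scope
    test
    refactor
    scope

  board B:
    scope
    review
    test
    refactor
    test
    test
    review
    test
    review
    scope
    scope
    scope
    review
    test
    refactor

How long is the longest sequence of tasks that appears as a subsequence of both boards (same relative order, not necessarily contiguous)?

11

Pick scope [1,1]; then test [2,3]; then refactor [3,4]; then test [4,5]; then test [5,6]; then test [6,8]; then scope [7,10]; then scope [14,11]; then scope [15,12]; then test [16,14]; then refactor [17,15]; all 11 tasks appear in both, in order. Since dp[18][15] = 11, nothing longer is possible.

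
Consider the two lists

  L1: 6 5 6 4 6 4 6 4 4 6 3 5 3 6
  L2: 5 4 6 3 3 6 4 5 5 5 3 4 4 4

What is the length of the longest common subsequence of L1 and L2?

Taking 5 (L1 #2, L2 #1), then 4 (L1 #4, L2 #2), then 6 (L1 #5, L2 #3), then 6 (L1 #7, L2 #6), then 4 (L1 #8, L2 #7), then 5 (L1 #12, L2 #10), then 3 (L1 #13, L2 #11) gives a common subsequence of length 7. Since dp[14][14] = 7, nothing longer is possible.

7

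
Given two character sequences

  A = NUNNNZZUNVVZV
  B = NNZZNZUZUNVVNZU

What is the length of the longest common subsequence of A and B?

10

Taking N at A[1]=B[1] → N at A[3]=B[2] → N at A[5]=B[5] → Z at A[6]=B[6] → Z at A[7]=B[8] → U at A[8]=B[9] → N at A[9]=B[10] → V at A[10]=B[11] → V at A[11]=B[12] → Z at A[12]=B[14] gives a common subsequence of length 10. dp[13][15] = 10 confirms this is the maximum.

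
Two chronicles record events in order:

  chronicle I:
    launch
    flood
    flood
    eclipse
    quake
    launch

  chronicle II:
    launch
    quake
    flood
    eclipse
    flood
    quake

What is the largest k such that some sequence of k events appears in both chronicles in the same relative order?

4

Taking launch at chronicle I[1]=chronicle II[1], then flood at chronicle I[2]=chronicle II[3], then flood at chronicle I[3]=chronicle II[5], then quake at chronicle I[5]=chronicle II[6] gives a common subsequence of length 4, and the DP table's final entry dp[6][6] is also 4, so no common subsequence is longer.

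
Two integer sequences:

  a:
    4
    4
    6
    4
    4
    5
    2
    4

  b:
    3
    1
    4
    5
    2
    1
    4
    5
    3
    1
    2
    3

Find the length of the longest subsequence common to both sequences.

Let dp[i][j] be the LCS length of the first i values of a and the first j values of b. dp[i][j] = dp[i-1][j-1]+1 when the i-th and j-th values match, else max(dp[i-1][j], dp[i][j-1]).
    ·  3  1  4  5  2  1  4  5  3  1  2  3
 ·  0  0  0  0  0  0  0  0  0  0  0  0  0
 4  0  0  0  1  1  1  1  1  1  1  1  1  1
 4  0  0  0  1  1  1  1  2  2  2  2  2  2
 6  0  0  0  1  1  1  1  2  2  2  2  2  2
 4  0  0  0  1  1  1  1  2  2  2  2  2  2
 4  0  0  0  1  1  1  1  2  2  2  2  2  2
 5  0  0  0  1  2  2  2  2  3  3  3  3  3
 2  0  0  0  1  2  3  3  3  3  3  3  4  4
 4  0  0  0  1  2  3  3  4  4  4  4  4  4
dp[8][12] = 4. One LCS (by backtracking along matches): 4, 4, 5, 2.

4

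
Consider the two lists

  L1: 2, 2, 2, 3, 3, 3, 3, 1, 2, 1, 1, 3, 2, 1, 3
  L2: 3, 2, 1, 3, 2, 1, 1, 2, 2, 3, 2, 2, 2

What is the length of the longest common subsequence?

One common subsequence of length 7: 2 at L1[1]=L2[2]; then 3 at L1[7]=L2[4]; then 2 at L1[9]=L2[5]; then 1 at L1[10]=L2[6]; then 1 at L1[11]=L2[7]; then 3 at L1[12]=L2[10]; then 2 at L1[13]=L2[13]. Since dp[15][13] = 7, nothing longer is possible.

7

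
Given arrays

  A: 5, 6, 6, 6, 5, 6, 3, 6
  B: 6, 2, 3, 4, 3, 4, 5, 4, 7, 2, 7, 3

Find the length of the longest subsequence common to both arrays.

3

Let dp[i][j] be the LCS length of the first i values of A and the first j values of B. dp[i][j] = dp[i-1][j-1]+1 when the i-th and j-th values match, else max(dp[i-1][j], dp[i][j-1]).
    ·  6  2  3  4  3  4  5  4  7  2  7  3
 ·  0  0  0  0  0  0  0  0  0  0  0  0  0
 5  0  0  0  0  0  0  0  1  1  1  1  1  1
 6  0  1  1  1  1  1  1  1  1  1  1  1  1
 6  0  1  1  1  1  1  1  1  1  1  1  1  1
 6  0  1  1  1  1  1  1  1  1  1  1  1  1
 5  0  1  1  1  1  1  1  2  2  2  2  2  2
 6  0  1  1  1  1  1  1  2  2  2  2  2  2
 3  0  1  1  2  2  2  2  2  2  2  2  2  3
 6  0  1  1  2  2  2  2  2  2  2  2  2  3
dp[8][12] = 3. One LCS (by backtracking along matches): 6, 5, 3.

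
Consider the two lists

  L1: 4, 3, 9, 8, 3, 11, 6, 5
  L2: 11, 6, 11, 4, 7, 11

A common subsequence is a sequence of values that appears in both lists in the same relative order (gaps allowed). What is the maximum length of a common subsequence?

2

Let dp[i][j] be the LCS length of the first i values of L1 and the first j values of L2. dp[i][j] = dp[i-1][j-1]+1 when the i-th and j-th values match, else max(dp[i-1][j], dp[i][j-1]).
    · 11  6 11  4  7 11
 ·  0  0  0  0  0  0  0
 4  0  0  0  0  1  1  1
 3  0  0  0  0  1  1  1
 9  0  0  0  0  1  1  1
 8  0  0  0  0  1  1  1
 3  0  0  0  0  1  1  1
11  0  1  1  1  1  1  2
 6  0  1  2  2  2  2  2
 5  0  1  2  2  2  2  2
dp[8][6] = 2. One LCS (by backtracking along matches): 4, 11.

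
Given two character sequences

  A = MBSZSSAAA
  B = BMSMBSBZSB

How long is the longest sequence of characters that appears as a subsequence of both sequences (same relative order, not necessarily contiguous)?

5

Taking M at A[1]=B[4], B at A[2]=B[5], S at A[3]=B[6], Z at A[4]=B[8], S at A[5]=B[9] gives a common subsequence of length 5, and the DP table's final entry dp[9][10] is also 5, so no common subsequence is longer.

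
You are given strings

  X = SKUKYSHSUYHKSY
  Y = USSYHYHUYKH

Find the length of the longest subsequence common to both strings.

Match S at X[1]=Y[3], Y at X[5]=Y[6], H at X[7]=Y[7], U at X[9]=Y[8], Y at X[10]=Y[9], H at X[11]=Y[11] — 6 characters in the same relative order in both. dp[14][11] = 6 confirms this is the maximum.

6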